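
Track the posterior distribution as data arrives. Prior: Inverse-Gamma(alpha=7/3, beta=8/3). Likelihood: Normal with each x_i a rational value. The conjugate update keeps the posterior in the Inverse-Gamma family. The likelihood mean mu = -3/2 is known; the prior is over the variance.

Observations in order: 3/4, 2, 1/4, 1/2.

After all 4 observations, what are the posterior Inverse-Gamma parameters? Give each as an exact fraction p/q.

obs 1: x=3/4 → posterior Inverse-Gamma(17/6, 499/96)
obs 2: x=2 → posterior Inverse-Gamma(10/3, 1087/96)
obs 3: x=1/4 → posterior Inverse-Gamma(23/6, 617/48)
obs 4: x=1/2 → posterior Inverse-Gamma(13/3, 713/48)

alpha=13/3, beta=713/48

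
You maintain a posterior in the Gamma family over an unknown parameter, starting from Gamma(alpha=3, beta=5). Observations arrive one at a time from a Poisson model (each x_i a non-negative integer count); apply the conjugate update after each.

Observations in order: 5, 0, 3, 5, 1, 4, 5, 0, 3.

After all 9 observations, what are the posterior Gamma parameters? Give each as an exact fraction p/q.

alpha=29, beta=14

obs 1: x=5 → posterior Gamma(8, 6)
obs 2: x=0 → posterior Gamma(8, 7)
obs 3: x=3 → posterior Gamma(11, 8)
obs 4: x=5 → posterior Gamma(16, 9)
obs 5: x=1 → posterior Gamma(17, 10)
obs 6: x=4 → posterior Gamma(21, 11)
obs 7: x=5 → posterior Gamma(26, 12)
obs 8: x=0 → posterior Gamma(26, 13)
obs 9: x=3 → posterior Gamma(29, 14)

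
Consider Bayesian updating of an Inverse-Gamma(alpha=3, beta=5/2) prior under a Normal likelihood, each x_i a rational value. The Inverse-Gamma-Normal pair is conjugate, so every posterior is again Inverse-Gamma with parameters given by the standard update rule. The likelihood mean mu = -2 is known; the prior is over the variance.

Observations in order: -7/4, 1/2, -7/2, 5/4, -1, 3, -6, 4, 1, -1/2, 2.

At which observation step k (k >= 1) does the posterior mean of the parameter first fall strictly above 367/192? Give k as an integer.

k = 3

obs 1: x=-7/4 → posterior Inverse-Gamma(7/2, 81/32)
obs 2: x=1/2 → posterior Inverse-Gamma(4, 181/32)
obs 3: x=-7/2 → posterior Inverse-Gamma(9/2, 217/32)
obs 4: x=5/4 → posterior Inverse-Gamma(5, 193/16)
obs 5: x=-1 → posterior Inverse-Gamma(11/2, 201/16)
obs 6: x=3 → posterior Inverse-Gamma(6, 401/16)
obs 7: x=-6 → posterior Inverse-Gamma(13/2, 529/16)
obs 8: x=4 → posterior Inverse-Gamma(7, 817/16)
obs 9: x=1 → posterior Inverse-Gamma(15/2, 889/16)
obs 10: x=-1/2 → posterior Inverse-Gamma(8, 907/16)
obs 11: x=2 → posterior Inverse-Gamma(17/2, 1035/16)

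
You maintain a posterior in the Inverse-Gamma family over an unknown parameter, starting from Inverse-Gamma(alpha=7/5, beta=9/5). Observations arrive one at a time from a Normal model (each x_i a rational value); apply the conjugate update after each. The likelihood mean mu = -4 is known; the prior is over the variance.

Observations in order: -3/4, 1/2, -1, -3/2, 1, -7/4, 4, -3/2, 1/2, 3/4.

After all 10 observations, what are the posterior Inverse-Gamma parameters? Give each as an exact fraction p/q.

obs 1: x=-3/4 → posterior Inverse-Gamma(19/10, 1133/160)
obs 2: x=1/2 → posterior Inverse-Gamma(12/5, 2753/160)
obs 3: x=-1 → posterior Inverse-Gamma(29/10, 3473/160)
obs 4: x=-3/2 → posterior Inverse-Gamma(17/5, 3973/160)
obs 5: x=1 → posterior Inverse-Gamma(39/10, 5973/160)
obs 6: x=-7/4 → posterior Inverse-Gamma(22/5, 3189/80)
obs 7: x=4 → posterior Inverse-Gamma(49/10, 5749/80)
obs 8: x=-3/2 → posterior Inverse-Gamma(27/5, 5999/80)
obs 9: x=1/2 → posterior Inverse-Gamma(59/10, 6809/80)
obs 10: x=3/4 → posterior Inverse-Gamma(32/5, 15423/160)

alpha=32/5, beta=15423/160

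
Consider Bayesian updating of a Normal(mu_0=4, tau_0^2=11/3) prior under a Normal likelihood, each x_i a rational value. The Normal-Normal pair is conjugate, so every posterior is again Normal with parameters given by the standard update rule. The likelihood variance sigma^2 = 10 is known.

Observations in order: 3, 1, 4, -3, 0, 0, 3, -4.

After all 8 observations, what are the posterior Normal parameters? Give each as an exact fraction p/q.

mu_0=82/59, tau_0^2=55/59

obs 1: x=3 → posterior Normal(153/41, 110/41)
obs 2: x=1 → posterior Normal(41/13, 55/26)
obs 3: x=4 → posterior Normal(208/63, 110/63)
obs 4: x=-3 → posterior Normal(175/74, 55/37)
obs 5: x=0 → posterior Normal(35/17, 22/17)
obs 6: x=0 → posterior Normal(175/96, 55/48)
obs 7: x=3 → posterior Normal(208/107, 110/107)
obs 8: x=-4 → posterior Normal(82/59, 55/59)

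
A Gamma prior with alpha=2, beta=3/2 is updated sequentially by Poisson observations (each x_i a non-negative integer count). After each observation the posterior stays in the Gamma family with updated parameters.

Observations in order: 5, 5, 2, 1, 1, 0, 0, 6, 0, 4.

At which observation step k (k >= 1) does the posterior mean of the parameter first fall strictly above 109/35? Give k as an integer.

obs 1: x=5 → posterior Gamma(7, 5/2)
obs 2: x=5 → posterior Gamma(12, 7/2)
obs 3: x=2 → posterior Gamma(14, 9/2)
obs 4: x=1 → posterior Gamma(15, 11/2)
obs 5: x=1 → posterior Gamma(16, 13/2)
obs 6: x=0 → posterior Gamma(16, 15/2)
obs 7: x=0 → posterior Gamma(16, 17/2)
obs 8: x=6 → posterior Gamma(22, 19/2)
obs 9: x=0 → posterior Gamma(22, 21/2)
obs 10: x=4 → posterior Gamma(26, 23/2)

k = 2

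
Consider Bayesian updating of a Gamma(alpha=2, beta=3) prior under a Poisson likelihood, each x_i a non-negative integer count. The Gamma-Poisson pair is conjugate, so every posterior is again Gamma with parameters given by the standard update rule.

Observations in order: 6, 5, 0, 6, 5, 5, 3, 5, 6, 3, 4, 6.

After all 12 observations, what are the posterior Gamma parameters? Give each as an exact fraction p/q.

alpha=56, beta=15

obs 1: x=6 → posterior Gamma(8, 4)
obs 2: x=5 → posterior Gamma(13, 5)
obs 3: x=0 → posterior Gamma(13, 6)
obs 4: x=6 → posterior Gamma(19, 7)
obs 5: x=5 → posterior Gamma(24, 8)
obs 6: x=5 → posterior Gamma(29, 9)
obs 7: x=3 → posterior Gamma(32, 10)
obs 8: x=5 → posterior Gamma(37, 11)
obs 9: x=6 → posterior Gamma(43, 12)
obs 10: x=3 → posterior Gamma(46, 13)
obs 11: x=4 → posterior Gamma(50, 14)
obs 12: x=6 → posterior Gamma(56, 15)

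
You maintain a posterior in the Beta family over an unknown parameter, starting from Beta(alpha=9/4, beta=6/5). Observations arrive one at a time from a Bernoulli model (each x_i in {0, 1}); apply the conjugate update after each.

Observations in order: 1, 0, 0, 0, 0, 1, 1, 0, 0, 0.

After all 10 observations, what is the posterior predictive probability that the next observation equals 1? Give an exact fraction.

obs 1: x=1 → posterior Beta(13/4, 6/5)
obs 2: x=0 → posterior Beta(13/4, 11/5)
obs 3: x=0 → posterior Beta(13/4, 16/5)
obs 4: x=0 → posterior Beta(13/4, 21/5)
obs 5: x=0 → posterior Beta(13/4, 26/5)
obs 6: x=1 → posterior Beta(17/4, 26/5)
obs 7: x=1 → posterior Beta(21/4, 26/5)
obs 8: x=0 → posterior Beta(21/4, 31/5)
obs 9: x=0 → posterior Beta(21/4, 36/5)
obs 10: x=0 → posterior Beta(21/4, 41/5)

105/269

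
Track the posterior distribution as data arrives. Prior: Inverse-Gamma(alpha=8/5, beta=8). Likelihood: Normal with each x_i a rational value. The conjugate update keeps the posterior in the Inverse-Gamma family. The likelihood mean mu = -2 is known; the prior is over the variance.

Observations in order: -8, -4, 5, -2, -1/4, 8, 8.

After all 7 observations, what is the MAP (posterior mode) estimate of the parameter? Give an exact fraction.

24645/976

obs 1: x=-8 → posterior Inverse-Gamma(21/10, 26)
obs 2: x=-4 → posterior Inverse-Gamma(13/5, 28)
obs 3: x=5 → posterior Inverse-Gamma(31/10, 105/2)
obs 4: x=-2 → posterior Inverse-Gamma(18/5, 105/2)
obs 5: x=-1/4 → posterior Inverse-Gamma(41/10, 1729/32)
obs 6: x=8 → posterior Inverse-Gamma(23/5, 3329/32)
obs 7: x=8 → posterior Inverse-Gamma(51/10, 4929/32)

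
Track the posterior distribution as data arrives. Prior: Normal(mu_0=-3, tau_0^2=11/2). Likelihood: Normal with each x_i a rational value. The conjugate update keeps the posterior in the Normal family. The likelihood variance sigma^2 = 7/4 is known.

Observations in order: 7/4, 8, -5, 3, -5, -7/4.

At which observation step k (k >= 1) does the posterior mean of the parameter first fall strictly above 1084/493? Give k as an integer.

k = 2

obs 1: x=7/4 → posterior Normal(35/58, 77/58)
obs 2: x=8 → posterior Normal(129/34, 77/102)
obs 3: x=-5 → posterior Normal(167/146, 77/146)
obs 4: x=3 → posterior Normal(299/190, 77/190)
obs 5: x=-5 → posterior Normal(79/234, 77/234)
obs 6: x=-7/4 → posterior Normal(1/139, 77/278)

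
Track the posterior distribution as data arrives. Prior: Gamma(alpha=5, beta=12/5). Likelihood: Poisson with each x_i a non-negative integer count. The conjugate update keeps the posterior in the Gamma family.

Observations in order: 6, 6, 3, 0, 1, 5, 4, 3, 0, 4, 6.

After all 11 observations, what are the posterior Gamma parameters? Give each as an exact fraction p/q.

obs 1: x=6 → posterior Gamma(11, 17/5)
obs 2: x=6 → posterior Gamma(17, 22/5)
obs 3: x=3 → posterior Gamma(20, 27/5)
obs 4: x=0 → posterior Gamma(20, 32/5)
obs 5: x=1 → posterior Gamma(21, 37/5)
obs 6: x=5 → posterior Gamma(26, 42/5)
obs 7: x=4 → posterior Gamma(30, 47/5)
obs 8: x=3 → posterior Gamma(33, 52/5)
obs 9: x=0 → posterior Gamma(33, 57/5)
obs 10: x=4 → posterior Gamma(37, 62/5)
obs 11: x=6 → posterior Gamma(43, 67/5)

alpha=43, beta=67/5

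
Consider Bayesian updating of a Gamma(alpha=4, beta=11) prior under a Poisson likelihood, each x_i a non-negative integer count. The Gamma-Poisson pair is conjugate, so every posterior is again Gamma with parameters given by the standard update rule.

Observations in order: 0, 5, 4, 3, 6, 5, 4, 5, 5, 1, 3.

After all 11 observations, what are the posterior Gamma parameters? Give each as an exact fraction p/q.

alpha=45, beta=22

obs 1: x=0 → posterior Gamma(4, 12)
obs 2: x=5 → posterior Gamma(9, 13)
obs 3: x=4 → posterior Gamma(13, 14)
obs 4: x=3 → posterior Gamma(16, 15)
obs 5: x=6 → posterior Gamma(22, 16)
obs 6: x=5 → posterior Gamma(27, 17)
obs 7: x=4 → posterior Gamma(31, 18)
obs 8: x=5 → posterior Gamma(36, 19)
obs 9: x=5 → posterior Gamma(41, 20)
obs 10: x=1 → posterior Gamma(42, 21)
obs 11: x=3 → posterior Gamma(45, 22)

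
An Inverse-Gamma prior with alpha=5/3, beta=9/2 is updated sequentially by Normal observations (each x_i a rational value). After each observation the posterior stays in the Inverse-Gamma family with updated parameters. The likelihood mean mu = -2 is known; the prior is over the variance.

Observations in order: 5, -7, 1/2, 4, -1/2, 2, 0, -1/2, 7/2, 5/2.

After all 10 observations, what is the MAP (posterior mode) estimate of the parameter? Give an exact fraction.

obs 1: x=5 → posterior Inverse-Gamma(13/6, 29)
obs 2: x=-7 → posterior Inverse-Gamma(8/3, 83/2)
obs 3: x=1/2 → posterior Inverse-Gamma(19/6, 357/8)
obs 4: x=4 → posterior Inverse-Gamma(11/3, 501/8)
obs 5: x=-1/2 → posterior Inverse-Gamma(25/6, 255/4)
obs 6: x=2 → posterior Inverse-Gamma(14/3, 287/4)
obs 7: x=0 → posterior Inverse-Gamma(31/6, 295/4)
obs 8: x=-1/2 → posterior Inverse-Gamma(17/3, 599/8)
obs 9: x=7/2 → posterior Inverse-Gamma(37/6, 90)
obs 10: x=5/2 → posterior Inverse-Gamma(20/3, 801/8)

2403/184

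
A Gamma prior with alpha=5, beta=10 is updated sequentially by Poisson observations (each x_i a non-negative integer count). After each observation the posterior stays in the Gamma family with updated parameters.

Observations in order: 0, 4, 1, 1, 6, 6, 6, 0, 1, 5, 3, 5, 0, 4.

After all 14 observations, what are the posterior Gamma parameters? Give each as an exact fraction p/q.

obs 1: x=0 → posterior Gamma(5, 11)
obs 2: x=4 → posterior Gamma(9, 12)
obs 3: x=1 → posterior Gamma(10, 13)
obs 4: x=1 → posterior Gamma(11, 14)
obs 5: x=6 → posterior Gamma(17, 15)
obs 6: x=6 → posterior Gamma(23, 16)
obs 7: x=6 → posterior Gamma(29, 17)
obs 8: x=0 → posterior Gamma(29, 18)
obs 9: x=1 → posterior Gamma(30, 19)
obs 10: x=5 → posterior Gamma(35, 20)
obs 11: x=3 → posterior Gamma(38, 21)
obs 12: x=5 → posterior Gamma(43, 22)
obs 13: x=0 → posterior Gamma(43, 23)
obs 14: x=4 → posterior Gamma(47, 24)

alpha=47, beta=24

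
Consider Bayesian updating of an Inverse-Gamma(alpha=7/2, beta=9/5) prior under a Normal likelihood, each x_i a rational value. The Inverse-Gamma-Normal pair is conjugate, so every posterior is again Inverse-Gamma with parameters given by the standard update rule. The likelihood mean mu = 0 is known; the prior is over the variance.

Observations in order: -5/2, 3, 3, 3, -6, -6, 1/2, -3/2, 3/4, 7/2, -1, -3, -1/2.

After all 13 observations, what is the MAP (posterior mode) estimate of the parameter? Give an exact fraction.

obs 1: x=-5/2 → posterior Inverse-Gamma(4, 197/40)
obs 2: x=3 → posterior Inverse-Gamma(9/2, 377/40)
obs 3: x=3 → posterior Inverse-Gamma(5, 557/40)
obs 4: x=3 → posterior Inverse-Gamma(11/2, 737/40)
obs 5: x=-6 → posterior Inverse-Gamma(6, 1457/40)
obs 6: x=-6 → posterior Inverse-Gamma(13/2, 2177/40)
obs 7: x=1/2 → posterior Inverse-Gamma(7, 1091/20)
obs 8: x=-3/2 → posterior Inverse-Gamma(15/2, 2227/40)
obs 9: x=3/4 → posterior Inverse-Gamma(8, 8953/160)
obs 10: x=7/2 → posterior Inverse-Gamma(17/2, 9933/160)
obs 11: x=-1 → posterior Inverse-Gamma(9, 10013/160)
obs 12: x=-3 → posterior Inverse-Gamma(19/2, 10733/160)
obs 13: x=-1/2 → posterior Inverse-Gamma(10, 10753/160)

10753/1760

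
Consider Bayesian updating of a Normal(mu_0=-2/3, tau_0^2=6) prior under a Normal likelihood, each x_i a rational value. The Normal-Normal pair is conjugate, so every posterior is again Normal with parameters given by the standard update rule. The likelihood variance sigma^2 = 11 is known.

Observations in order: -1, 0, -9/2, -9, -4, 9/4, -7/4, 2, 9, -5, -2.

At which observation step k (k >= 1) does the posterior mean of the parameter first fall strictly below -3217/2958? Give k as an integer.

k = 3

obs 1: x=-1 → posterior Normal(-40/51, 66/17)
obs 2: x=0 → posterior Normal(-40/69, 66/23)
obs 3: x=-9/2 → posterior Normal(-121/87, 66/29)
obs 4: x=-9 → posterior Normal(-283/105, 66/35)
obs 5: x=-4 → posterior Normal(-355/123, 66/41)
obs 6: x=9/4 → posterior Normal(-629/282, 66/47)
obs 7: x=-7/4 → posterior Normal(-346/159, 66/53)
obs 8: x=2 → posterior Normal(-310/177, 66/59)
obs 9: x=9 → posterior Normal(-148/195, 66/65)
obs 10: x=-5 → posterior Normal(-238/213, 66/71)
obs 11: x=-2 → posterior Normal(-274/231, 6/7)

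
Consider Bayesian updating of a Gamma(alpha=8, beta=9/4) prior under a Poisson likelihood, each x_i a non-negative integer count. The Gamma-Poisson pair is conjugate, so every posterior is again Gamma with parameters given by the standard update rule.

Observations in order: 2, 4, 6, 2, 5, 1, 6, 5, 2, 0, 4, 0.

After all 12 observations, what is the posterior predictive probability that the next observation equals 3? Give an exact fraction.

obs 1: x=2 → posterior Gamma(10, 13/4)
obs 2: x=4 → posterior Gamma(14, 17/4)
obs 3: x=6 → posterior Gamma(20, 21/4)
obs 4: x=2 → posterior Gamma(22, 25/4)
obs 5: x=5 → posterior Gamma(27, 29/4)
obs 6: x=1 → posterior Gamma(28, 33/4)
obs 7: x=6 → posterior Gamma(34, 37/4)
obs 8: x=5 → posterior Gamma(39, 41/4)
obs 9: x=2 → posterior Gamma(41, 45/4)
obs 10: x=0 → posterior Gamma(41, 49/4)
obs 11: x=4 → posterior Gamma(45, 53/4)
obs 12: x=0 → posterior Gamma(45, 57/4)

10726682652199579917847419306632929463600603359979567254000489802029836523084448272320/49640035169093488898308753218227937133215876539868870610277524712635546050501279199681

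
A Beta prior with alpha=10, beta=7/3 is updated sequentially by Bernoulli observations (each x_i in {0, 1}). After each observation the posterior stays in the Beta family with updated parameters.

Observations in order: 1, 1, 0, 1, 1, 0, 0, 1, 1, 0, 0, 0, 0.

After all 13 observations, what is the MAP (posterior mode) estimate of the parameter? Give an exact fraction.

9/14

obs 1: x=1 → posterior Beta(11, 7/3)
obs 2: x=1 → posterior Beta(12, 7/3)
obs 3: x=0 → posterior Beta(12, 10/3)
obs 4: x=1 → posterior Beta(13, 10/3)
obs 5: x=1 → posterior Beta(14, 10/3)
obs 6: x=0 → posterior Beta(14, 13/3)
obs 7: x=0 → posterior Beta(14, 16/3)
obs 8: x=1 → posterior Beta(15, 16/3)
obs 9: x=1 → posterior Beta(16, 16/3)
obs 10: x=0 → posterior Beta(16, 19/3)
obs 11: x=0 → posterior Beta(16, 22/3)
obs 12: x=0 → posterior Beta(16, 25/3)
obs 13: x=0 → posterior Beta(16, 28/3)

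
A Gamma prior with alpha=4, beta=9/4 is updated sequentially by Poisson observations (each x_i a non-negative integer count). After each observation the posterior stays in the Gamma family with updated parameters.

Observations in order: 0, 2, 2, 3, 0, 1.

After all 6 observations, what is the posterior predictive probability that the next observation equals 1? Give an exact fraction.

obs 1: x=0 → posterior Gamma(4, 13/4)
obs 2: x=2 → posterior Gamma(6, 17/4)
obs 3: x=2 → posterior Gamma(8, 21/4)
obs 4: x=3 → posterior Gamma(11, 25/4)
obs 5: x=0 → posterior Gamma(11, 29/4)
obs 6: x=1 → posterior Gamma(12, 33/4)

80058696717743278128/243569224216081305397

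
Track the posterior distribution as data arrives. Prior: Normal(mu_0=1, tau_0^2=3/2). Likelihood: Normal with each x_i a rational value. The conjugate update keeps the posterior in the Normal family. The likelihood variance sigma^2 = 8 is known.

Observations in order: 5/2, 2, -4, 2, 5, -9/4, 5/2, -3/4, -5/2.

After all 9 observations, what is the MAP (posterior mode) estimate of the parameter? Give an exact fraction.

59/86

obs 1: x=5/2 → posterior Normal(47/38, 24/19)
obs 2: x=2 → posterior Normal(59/44, 12/11)
obs 3: x=-4 → posterior Normal(7/10, 24/25)
obs 4: x=2 → posterior Normal(47/56, 6/7)
obs 5: x=5 → posterior Normal(77/62, 24/31)
obs 6: x=-9/4 → posterior Normal(127/136, 12/17)
obs 7: x=5/2 → posterior Normal(157/148, 24/37)
obs 8: x=-3/4 → posterior Normal(37/40, 3/5)
obs 9: x=-5/2 → posterior Normal(59/86, 24/43)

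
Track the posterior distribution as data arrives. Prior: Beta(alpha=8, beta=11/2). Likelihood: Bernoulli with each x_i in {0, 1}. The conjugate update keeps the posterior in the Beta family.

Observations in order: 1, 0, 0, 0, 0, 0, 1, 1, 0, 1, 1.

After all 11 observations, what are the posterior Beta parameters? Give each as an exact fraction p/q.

obs 1: x=1 → posterior Beta(9, 11/2)
obs 2: x=0 → posterior Beta(9, 13/2)
obs 3: x=0 → posterior Beta(9, 15/2)
obs 4: x=0 → posterior Beta(9, 17/2)
obs 5: x=0 → posterior Beta(9, 19/2)
obs 6: x=0 → posterior Beta(9, 21/2)
obs 7: x=1 → posterior Beta(10, 21/2)
obs 8: x=1 → posterior Beta(11, 21/2)
obs 9: x=0 → posterior Beta(11, 23/2)
obs 10: x=1 → posterior Beta(12, 23/2)
obs 11: x=1 → posterior Beta(13, 23/2)

alpha=13, beta=23/2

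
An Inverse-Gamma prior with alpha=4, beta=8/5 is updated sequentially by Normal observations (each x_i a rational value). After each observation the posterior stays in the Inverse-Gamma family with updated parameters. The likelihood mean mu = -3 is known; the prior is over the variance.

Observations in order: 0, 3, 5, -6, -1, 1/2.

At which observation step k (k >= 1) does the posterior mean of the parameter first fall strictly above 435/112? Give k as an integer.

obs 1: x=0 → posterior Inverse-Gamma(9/2, 61/10)
obs 2: x=3 → posterior Inverse-Gamma(5, 241/10)
obs 3: x=5 → posterior Inverse-Gamma(11/2, 561/10)
obs 4: x=-6 → posterior Inverse-Gamma(6, 303/5)
obs 5: x=-1 → posterior Inverse-Gamma(13/2, 313/5)
obs 6: x=1/2 → posterior Inverse-Gamma(7, 2749/40)

k = 2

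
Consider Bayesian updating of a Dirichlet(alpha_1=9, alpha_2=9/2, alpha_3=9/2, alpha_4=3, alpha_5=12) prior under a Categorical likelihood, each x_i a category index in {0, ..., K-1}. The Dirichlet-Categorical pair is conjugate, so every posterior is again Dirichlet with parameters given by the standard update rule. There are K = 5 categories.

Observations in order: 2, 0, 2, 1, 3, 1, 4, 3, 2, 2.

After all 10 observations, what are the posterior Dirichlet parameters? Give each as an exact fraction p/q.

obs 1: x=2 → posterior Dirichlet(9, 9/2, 11/2, 3, 12)
obs 2: x=0 → posterior Dirichlet(10, 9/2, 11/2, 3, 12)
obs 3: x=2 → posterior Dirichlet(10, 9/2, 13/2, 3, 12)
obs 4: x=1 → posterior Dirichlet(10, 11/2, 13/2, 3, 12)
obs 5: x=3 → posterior Dirichlet(10, 11/2, 13/2, 4, 12)
obs 6: x=1 → posterior Dirichlet(10, 13/2, 13/2, 4, 12)
obs 7: x=4 → posterior Dirichlet(10, 13/2, 13/2, 4, 13)
obs 8: x=3 → posterior Dirichlet(10, 13/2, 13/2, 5, 13)
obs 9: x=2 → posterior Dirichlet(10, 13/2, 15/2, 5, 13)
obs 10: x=2 → posterior Dirichlet(10, 13/2, 17/2, 5, 13)

alpha_1=10, alpha_2=13/2, alpha_3=17/2, alpha_4=5, alpha_5=13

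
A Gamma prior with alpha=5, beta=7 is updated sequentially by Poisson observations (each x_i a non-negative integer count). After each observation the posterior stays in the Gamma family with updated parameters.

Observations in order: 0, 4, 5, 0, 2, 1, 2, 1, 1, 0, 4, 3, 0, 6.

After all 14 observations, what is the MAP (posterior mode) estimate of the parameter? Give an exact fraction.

obs 1: x=0 → posterior Gamma(5, 8)
obs 2: x=4 → posterior Gamma(9, 9)
obs 3: x=5 → posterior Gamma(14, 10)
obs 4: x=0 → posterior Gamma(14, 11)
obs 5: x=2 → posterior Gamma(16, 12)
obs 6: x=1 → posterior Gamma(17, 13)
obs 7: x=2 → posterior Gamma(19, 14)
obs 8: x=1 → posterior Gamma(20, 15)
obs 9: x=1 → posterior Gamma(21, 16)
obs 10: x=0 → posterior Gamma(21, 17)
obs 11: x=4 → posterior Gamma(25, 18)
obs 12: x=3 → posterior Gamma(28, 19)
obs 13: x=0 → posterior Gamma(28, 20)
obs 14: x=6 → posterior Gamma(34, 21)

11/7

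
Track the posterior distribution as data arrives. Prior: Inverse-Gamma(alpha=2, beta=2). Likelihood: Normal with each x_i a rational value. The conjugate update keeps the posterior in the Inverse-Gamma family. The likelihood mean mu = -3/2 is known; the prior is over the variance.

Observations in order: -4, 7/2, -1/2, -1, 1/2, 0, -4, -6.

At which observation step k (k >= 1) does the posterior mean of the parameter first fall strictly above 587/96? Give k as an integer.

k = 2

obs 1: x=-4 → posterior Inverse-Gamma(5/2, 41/8)
obs 2: x=7/2 → posterior Inverse-Gamma(3, 141/8)
obs 3: x=-1/2 → posterior Inverse-Gamma(7/2, 145/8)
obs 4: x=-1 → posterior Inverse-Gamma(4, 73/4)
obs 5: x=1/2 → posterior Inverse-Gamma(9/2, 81/4)
obs 6: x=0 → posterior Inverse-Gamma(5, 171/8)
obs 7: x=-4 → posterior Inverse-Gamma(11/2, 49/2)
obs 8: x=-6 → posterior Inverse-Gamma(6, 277/8)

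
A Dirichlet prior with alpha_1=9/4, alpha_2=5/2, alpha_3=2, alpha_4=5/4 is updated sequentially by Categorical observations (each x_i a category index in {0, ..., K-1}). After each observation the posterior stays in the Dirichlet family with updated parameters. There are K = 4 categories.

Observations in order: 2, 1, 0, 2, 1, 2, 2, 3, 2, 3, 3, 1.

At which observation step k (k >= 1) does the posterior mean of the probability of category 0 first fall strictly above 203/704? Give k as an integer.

obs 1: x=2 → posterior Dirichlet(9/4, 5/2, 3, 5/4)
obs 2: x=1 → posterior Dirichlet(9/4, 7/2, 3, 5/4)
obs 3: x=0 → posterior Dirichlet(13/4, 7/2, 3, 5/4)
obs 4: x=2 → posterior Dirichlet(13/4, 7/2, 4, 5/4)
obs 5: x=1 → posterior Dirichlet(13/4, 9/2, 4, 5/4)
obs 6: x=2 → posterior Dirichlet(13/4, 9/2, 5, 5/4)
obs 7: x=2 → posterior Dirichlet(13/4, 9/2, 6, 5/4)
obs 8: x=3 → posterior Dirichlet(13/4, 9/2, 6, 9/4)
obs 9: x=2 → posterior Dirichlet(13/4, 9/2, 7, 9/4)
obs 10: x=3 → posterior Dirichlet(13/4, 9/2, 7, 13/4)
obs 11: x=3 → posterior Dirichlet(13/4, 9/2, 7, 17/4)
obs 12: x=1 → posterior Dirichlet(13/4, 11/2, 7, 17/4)

k = 3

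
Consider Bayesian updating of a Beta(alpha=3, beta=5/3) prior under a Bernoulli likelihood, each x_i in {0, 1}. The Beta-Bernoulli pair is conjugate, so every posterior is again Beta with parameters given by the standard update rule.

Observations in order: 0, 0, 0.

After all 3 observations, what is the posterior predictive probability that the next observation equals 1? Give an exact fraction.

9/23

obs 1: x=0 → posterior Beta(3, 8/3)
obs 2: x=0 → posterior Beta(3, 11/3)
obs 3: x=0 → posterior Beta(3, 14/3)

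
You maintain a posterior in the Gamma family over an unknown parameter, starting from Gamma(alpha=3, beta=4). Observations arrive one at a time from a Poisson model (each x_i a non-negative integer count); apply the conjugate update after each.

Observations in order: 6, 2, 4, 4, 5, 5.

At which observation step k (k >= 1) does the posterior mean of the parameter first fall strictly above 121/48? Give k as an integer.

obs 1: x=6 → posterior Gamma(9, 5)
obs 2: x=2 → posterior Gamma(11, 6)
obs 3: x=4 → posterior Gamma(15, 7)
obs 4: x=4 → posterior Gamma(19, 8)
obs 5: x=5 → posterior Gamma(24, 9)
obs 6: x=5 → posterior Gamma(29, 10)

k = 5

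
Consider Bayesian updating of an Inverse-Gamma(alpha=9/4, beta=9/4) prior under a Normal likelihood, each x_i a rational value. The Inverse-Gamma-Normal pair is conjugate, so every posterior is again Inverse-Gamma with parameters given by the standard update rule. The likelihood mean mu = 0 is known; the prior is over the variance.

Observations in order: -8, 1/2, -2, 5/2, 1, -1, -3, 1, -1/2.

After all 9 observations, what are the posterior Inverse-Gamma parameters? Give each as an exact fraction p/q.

obs 1: x=-8 → posterior Inverse-Gamma(11/4, 137/4)
obs 2: x=1/2 → posterior Inverse-Gamma(13/4, 275/8)
obs 3: x=-2 → posterior Inverse-Gamma(15/4, 291/8)
obs 4: x=5/2 → posterior Inverse-Gamma(17/4, 79/2)
obs 5: x=1 → posterior Inverse-Gamma(19/4, 40)
obs 6: x=-1 → posterior Inverse-Gamma(21/4, 81/2)
obs 7: x=-3 → posterior Inverse-Gamma(23/4, 45)
obs 8: x=1 → posterior Inverse-Gamma(25/4, 91/2)
obs 9: x=-1/2 → posterior Inverse-Gamma(27/4, 365/8)

alpha=27/4, beta=365/8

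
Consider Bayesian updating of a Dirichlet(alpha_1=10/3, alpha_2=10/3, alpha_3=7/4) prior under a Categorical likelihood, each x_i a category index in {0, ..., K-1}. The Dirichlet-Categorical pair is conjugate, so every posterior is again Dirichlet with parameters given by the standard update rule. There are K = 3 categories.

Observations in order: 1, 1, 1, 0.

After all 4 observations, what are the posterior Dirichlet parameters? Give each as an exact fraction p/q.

obs 1: x=1 → posterior Dirichlet(10/3, 13/3, 7/4)
obs 2: x=1 → posterior Dirichlet(10/3, 16/3, 7/4)
obs 3: x=1 → posterior Dirichlet(10/3, 19/3, 7/4)
obs 4: x=0 → posterior Dirichlet(13/3, 19/3, 7/4)

alpha_1=13/3, alpha_2=19/3, alpha_3=7/4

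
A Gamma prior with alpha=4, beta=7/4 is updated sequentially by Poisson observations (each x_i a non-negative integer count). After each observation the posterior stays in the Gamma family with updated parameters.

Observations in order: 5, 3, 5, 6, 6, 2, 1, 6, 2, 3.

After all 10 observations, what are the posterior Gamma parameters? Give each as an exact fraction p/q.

alpha=43, beta=47/4

obs 1: x=5 → posterior Gamma(9, 11/4)
obs 2: x=3 → posterior Gamma(12, 15/4)
obs 3: x=5 → posterior Gamma(17, 19/4)
obs 4: x=6 → posterior Gamma(23, 23/4)
obs 5: x=6 → posterior Gamma(29, 27/4)
obs 6: x=2 → posterior Gamma(31, 31/4)
obs 7: x=1 → posterior Gamma(32, 35/4)
obs 8: x=6 → posterior Gamma(38, 39/4)
obs 9: x=2 → posterior Gamma(40, 43/4)
obs 10: x=3 → posterior Gamma(43, 47/4)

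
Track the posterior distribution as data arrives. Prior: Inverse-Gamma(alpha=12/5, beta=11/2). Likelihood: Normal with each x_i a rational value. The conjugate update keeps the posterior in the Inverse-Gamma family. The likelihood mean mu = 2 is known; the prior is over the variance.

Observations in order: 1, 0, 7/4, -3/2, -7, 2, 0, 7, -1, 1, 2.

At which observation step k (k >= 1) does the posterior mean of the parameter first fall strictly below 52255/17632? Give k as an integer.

k = 3

obs 1: x=1 → posterior Inverse-Gamma(29/10, 6)
obs 2: x=0 → posterior Inverse-Gamma(17/5, 8)
obs 3: x=7/4 → posterior Inverse-Gamma(39/10, 257/32)
obs 4: x=-3/2 → posterior Inverse-Gamma(22/5, 453/32)
obs 5: x=-7 → posterior Inverse-Gamma(49/10, 1749/32)
obs 6: x=2 → posterior Inverse-Gamma(27/5, 1749/32)
obs 7: x=0 → posterior Inverse-Gamma(59/10, 1813/32)
obs 8: x=7 → posterior Inverse-Gamma(32/5, 2213/32)
obs 9: x=-1 → posterior Inverse-Gamma(69/10, 2357/32)
obs 10: x=1 → posterior Inverse-Gamma(37/5, 2373/32)
obs 11: x=2 → posterior Inverse-Gamma(79/10, 2373/32)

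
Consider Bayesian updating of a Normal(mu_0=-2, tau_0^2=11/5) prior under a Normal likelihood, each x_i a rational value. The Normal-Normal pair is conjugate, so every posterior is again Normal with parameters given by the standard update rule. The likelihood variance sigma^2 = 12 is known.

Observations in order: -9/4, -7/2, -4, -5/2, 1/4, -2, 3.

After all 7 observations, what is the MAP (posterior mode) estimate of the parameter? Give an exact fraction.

obs 1: x=-9/4 → posterior Normal(-579/284, 132/71)
obs 2: x=-7/2 → posterior Normal(-733/328, 66/41)
obs 3: x=-4 → posterior Normal(-303/124, 44/31)
obs 4: x=-5/2 → posterior Normal(-1019/416, 33/26)
obs 5: x=1/4 → posterior Normal(-252/115, 132/115)
obs 6: x=-2 → posterior Normal(-137/63, 22/21)
obs 7: x=3 → posterior Normal(-241/137, 132/137)

-241/137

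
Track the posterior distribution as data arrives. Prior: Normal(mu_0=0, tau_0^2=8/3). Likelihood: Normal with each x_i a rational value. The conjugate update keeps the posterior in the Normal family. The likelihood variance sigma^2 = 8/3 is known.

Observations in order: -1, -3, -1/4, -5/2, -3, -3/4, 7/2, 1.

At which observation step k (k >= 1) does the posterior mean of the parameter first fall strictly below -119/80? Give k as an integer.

k = 5

obs 1: x=-1 → posterior Normal(-1/2, 4/3)
obs 2: x=-3 → posterior Normal(-4/3, 8/9)
obs 3: x=-1/4 → posterior Normal(-17/16, 2/3)
obs 4: x=-5/2 → posterior Normal(-27/20, 8/15)
obs 5: x=-3 → posterior Normal(-13/8, 4/9)
obs 6: x=-3/4 → posterior Normal(-3/2, 8/21)
obs 7: x=7/2 → posterior Normal(-7/8, 1/3)
obs 8: x=1 → posterior Normal(-2/3, 8/27)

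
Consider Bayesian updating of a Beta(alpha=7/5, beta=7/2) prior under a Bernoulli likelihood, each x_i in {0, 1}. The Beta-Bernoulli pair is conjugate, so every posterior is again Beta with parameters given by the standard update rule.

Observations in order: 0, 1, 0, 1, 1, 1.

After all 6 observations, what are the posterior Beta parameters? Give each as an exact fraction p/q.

obs 1: x=0 → posterior Beta(7/5, 9/2)
obs 2: x=1 → posterior Beta(12/5, 9/2)
obs 3: x=0 → posterior Beta(12/5, 11/2)
obs 4: x=1 → posterior Beta(17/5, 11/2)
obs 5: x=1 → posterior Beta(22/5, 11/2)
obs 6: x=1 → posterior Beta(27/5, 11/2)

alpha=27/5, beta=11/2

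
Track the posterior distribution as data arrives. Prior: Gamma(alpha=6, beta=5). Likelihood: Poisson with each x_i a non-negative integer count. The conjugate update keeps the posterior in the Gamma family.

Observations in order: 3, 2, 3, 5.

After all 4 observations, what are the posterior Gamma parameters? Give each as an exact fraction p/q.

obs 1: x=3 → posterior Gamma(9, 6)
obs 2: x=2 → posterior Gamma(11, 7)
obs 3: x=3 → posterior Gamma(14, 8)
obs 4: x=5 → posterior Gamma(19, 9)

alpha=19, beta=9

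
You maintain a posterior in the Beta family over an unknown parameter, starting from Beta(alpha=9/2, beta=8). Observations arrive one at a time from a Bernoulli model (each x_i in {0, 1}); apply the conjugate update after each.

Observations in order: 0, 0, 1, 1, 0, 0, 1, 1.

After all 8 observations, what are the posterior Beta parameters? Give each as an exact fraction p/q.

alpha=17/2, beta=12

obs 1: x=0 → posterior Beta(9/2, 9)
obs 2: x=0 → posterior Beta(9/2, 10)
obs 3: x=1 → posterior Beta(11/2, 10)
obs 4: x=1 → posterior Beta(13/2, 10)
obs 5: x=0 → posterior Beta(13/2, 11)
obs 6: x=0 → posterior Beta(13/2, 12)
obs 7: x=1 → posterior Beta(15/2, 12)
obs 8: x=1 → posterior Beta(17/2, 12)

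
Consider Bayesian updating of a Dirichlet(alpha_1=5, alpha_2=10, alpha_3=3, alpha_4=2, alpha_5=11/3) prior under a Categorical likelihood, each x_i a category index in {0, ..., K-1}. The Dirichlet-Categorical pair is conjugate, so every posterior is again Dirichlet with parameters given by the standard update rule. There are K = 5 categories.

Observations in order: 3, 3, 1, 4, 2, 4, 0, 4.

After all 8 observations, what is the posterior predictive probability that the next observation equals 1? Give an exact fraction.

33/95

obs 1: x=3 → posterior Dirichlet(5, 10, 3, 3, 11/3)
obs 2: x=3 → posterior Dirichlet(5, 10, 3, 4, 11/3)
obs 3: x=1 → posterior Dirichlet(5, 11, 3, 4, 11/3)
obs 4: x=4 → posterior Dirichlet(5, 11, 3, 4, 14/3)
obs 5: x=2 → posterior Dirichlet(5, 11, 4, 4, 14/3)
obs 6: x=4 → posterior Dirichlet(5, 11, 4, 4, 17/3)
obs 7: x=0 → posterior Dirichlet(6, 11, 4, 4, 17/3)
obs 8: x=4 → posterior Dirichlet(6, 11, 4, 4, 20/3)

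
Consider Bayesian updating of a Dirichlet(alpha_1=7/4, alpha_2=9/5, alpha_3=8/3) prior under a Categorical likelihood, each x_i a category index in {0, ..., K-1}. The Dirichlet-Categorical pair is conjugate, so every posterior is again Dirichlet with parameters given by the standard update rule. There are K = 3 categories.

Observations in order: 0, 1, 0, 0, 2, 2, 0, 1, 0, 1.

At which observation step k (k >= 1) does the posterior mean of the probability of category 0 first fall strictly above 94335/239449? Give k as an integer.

k = 3

obs 1: x=0 → posterior Dirichlet(11/4, 9/5, 8/3)
obs 2: x=1 → posterior Dirichlet(11/4, 14/5, 8/3)
obs 3: x=0 → posterior Dirichlet(15/4, 14/5, 8/3)
obs 4: x=0 → posterior Dirichlet(19/4, 14/5, 8/3)
obs 5: x=2 → posterior Dirichlet(19/4, 14/5, 11/3)
obs 6: x=2 → posterior Dirichlet(19/4, 14/5, 14/3)
obs 7: x=0 → posterior Dirichlet(23/4, 14/5, 14/3)
obs 8: x=1 → posterior Dirichlet(23/4, 19/5, 14/3)
obs 9: x=0 → posterior Dirichlet(27/4, 19/5, 14/3)
obs 10: x=1 → posterior Dirichlet(27/4, 24/5, 14/3)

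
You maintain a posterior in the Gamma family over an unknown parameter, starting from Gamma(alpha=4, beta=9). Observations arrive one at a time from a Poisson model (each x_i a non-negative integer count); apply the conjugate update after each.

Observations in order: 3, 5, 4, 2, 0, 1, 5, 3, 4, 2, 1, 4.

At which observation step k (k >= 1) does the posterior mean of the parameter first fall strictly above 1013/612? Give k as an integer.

obs 1: x=3 → posterior Gamma(7, 10)
obs 2: x=5 → posterior Gamma(12, 11)
obs 3: x=4 → posterior Gamma(16, 12)
obs 4: x=2 → posterior Gamma(18, 13)
obs 5: x=0 → posterior Gamma(18, 14)
obs 6: x=1 → posterior Gamma(19, 15)
obs 7: x=5 → posterior Gamma(24, 16)
obs 8: x=3 → posterior Gamma(27, 17)
obs 9: x=4 → posterior Gamma(31, 18)
obs 10: x=2 → posterior Gamma(33, 19)
obs 11: x=1 → posterior Gamma(34, 20)
obs 12: x=4 → posterior Gamma(38, 21)

k = 9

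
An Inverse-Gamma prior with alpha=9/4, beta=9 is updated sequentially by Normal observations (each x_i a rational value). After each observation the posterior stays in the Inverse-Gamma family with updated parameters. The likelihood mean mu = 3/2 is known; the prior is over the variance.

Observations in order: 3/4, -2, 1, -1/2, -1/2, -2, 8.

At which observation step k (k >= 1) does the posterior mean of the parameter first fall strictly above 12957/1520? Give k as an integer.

obs 1: x=3/4 → posterior Inverse-Gamma(11/4, 297/32)
obs 2: x=-2 → posterior Inverse-Gamma(13/4, 493/32)
obs 3: x=1 → posterior Inverse-Gamma(15/4, 497/32)
obs 4: x=-1/2 → posterior Inverse-Gamma(17/4, 561/32)
obs 5: x=-1/2 → posterior Inverse-Gamma(19/4, 625/32)
obs 6: x=-2 → posterior Inverse-Gamma(21/4, 821/32)
obs 7: x=8 → posterior Inverse-Gamma(23/4, 1497/32)

k = 7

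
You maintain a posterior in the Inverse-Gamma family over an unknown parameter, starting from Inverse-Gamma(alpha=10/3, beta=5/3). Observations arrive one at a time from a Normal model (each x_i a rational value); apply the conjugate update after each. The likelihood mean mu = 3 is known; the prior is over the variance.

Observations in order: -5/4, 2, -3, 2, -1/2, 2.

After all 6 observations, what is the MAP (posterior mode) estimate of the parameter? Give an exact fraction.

obs 1: x=-5/4 → posterior Inverse-Gamma(23/6, 1027/96)
obs 2: x=2 → posterior Inverse-Gamma(13/3, 1075/96)
obs 3: x=-3 → posterior Inverse-Gamma(29/6, 2803/96)
obs 4: x=2 → posterior Inverse-Gamma(16/3, 2851/96)
obs 5: x=-1/2 → posterior Inverse-Gamma(35/6, 3439/96)
obs 6: x=2 → posterior Inverse-Gamma(19/3, 3487/96)

317/64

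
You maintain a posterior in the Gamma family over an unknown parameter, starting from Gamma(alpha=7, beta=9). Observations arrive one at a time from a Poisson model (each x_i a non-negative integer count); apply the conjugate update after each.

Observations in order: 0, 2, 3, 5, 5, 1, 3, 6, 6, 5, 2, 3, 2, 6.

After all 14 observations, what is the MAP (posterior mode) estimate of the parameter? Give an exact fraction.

obs 1: x=0 → posterior Gamma(7, 10)
obs 2: x=2 → posterior Gamma(9, 11)
obs 3: x=3 → posterior Gamma(12, 12)
obs 4: x=5 → posterior Gamma(17, 13)
obs 5: x=5 → posterior Gamma(22, 14)
obs 6: x=1 → posterior Gamma(23, 15)
obs 7: x=3 → posterior Gamma(26, 16)
obs 8: x=6 → posterior Gamma(32, 17)
obs 9: x=6 → posterior Gamma(38, 18)
obs 10: x=5 → posterior Gamma(43, 19)
obs 11: x=2 → posterior Gamma(45, 20)
obs 12: x=3 → posterior Gamma(48, 21)
obs 13: x=2 → posterior Gamma(50, 22)
obs 14: x=6 → posterior Gamma(56, 23)

55/23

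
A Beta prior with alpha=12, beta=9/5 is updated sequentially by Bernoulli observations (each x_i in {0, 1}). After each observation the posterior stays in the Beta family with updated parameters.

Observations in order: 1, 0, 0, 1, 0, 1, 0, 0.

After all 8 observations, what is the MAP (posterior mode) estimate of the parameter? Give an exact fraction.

70/99

obs 1: x=1 → posterior Beta(13, 9/5)
obs 2: x=0 → posterior Beta(13, 14/5)
obs 3: x=0 → posterior Beta(13, 19/5)
obs 4: x=1 → posterior Beta(14, 19/5)
obs 5: x=0 → posterior Beta(14, 24/5)
obs 6: x=1 → posterior Beta(15, 24/5)
obs 7: x=0 → posterior Beta(15, 29/5)
obs 8: x=0 → posterior Beta(15, 34/5)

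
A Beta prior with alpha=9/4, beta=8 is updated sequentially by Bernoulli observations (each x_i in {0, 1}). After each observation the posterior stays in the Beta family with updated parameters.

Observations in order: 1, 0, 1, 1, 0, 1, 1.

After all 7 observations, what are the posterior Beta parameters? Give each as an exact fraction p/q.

alpha=29/4, beta=10

obs 1: x=1 → posterior Beta(13/4, 8)
obs 2: x=0 → posterior Beta(13/4, 9)
obs 3: x=1 → posterior Beta(17/4, 9)
obs 4: x=1 → posterior Beta(21/4, 9)
obs 5: x=0 → posterior Beta(21/4, 10)
obs 6: x=1 → posterior Beta(25/4, 10)
obs 7: x=1 → posterior Beta(29/4, 10)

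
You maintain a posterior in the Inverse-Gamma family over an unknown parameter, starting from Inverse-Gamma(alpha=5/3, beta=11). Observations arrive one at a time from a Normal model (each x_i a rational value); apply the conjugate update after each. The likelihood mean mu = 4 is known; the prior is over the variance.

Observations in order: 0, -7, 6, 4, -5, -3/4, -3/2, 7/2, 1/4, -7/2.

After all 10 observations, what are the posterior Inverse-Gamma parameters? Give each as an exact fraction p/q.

obs 1: x=0 → posterior Inverse-Gamma(13/6, 19)
obs 2: x=-7 → posterior Inverse-Gamma(8/3, 159/2)
obs 3: x=6 → posterior Inverse-Gamma(19/6, 163/2)
obs 4: x=4 → posterior Inverse-Gamma(11/3, 163/2)
obs 5: x=-5 → posterior Inverse-Gamma(25/6, 122)
obs 6: x=-3/4 → posterior Inverse-Gamma(14/3, 4265/32)
obs 7: x=-3/2 → posterior Inverse-Gamma(31/6, 4749/32)
obs 8: x=7/2 → posterior Inverse-Gamma(17/3, 4753/32)
obs 9: x=1/4 → posterior Inverse-Gamma(37/6, 2489/16)
obs 10: x=-7/2 → posterior Inverse-Gamma(20/3, 2939/16)

alpha=20/3, beta=2939/16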